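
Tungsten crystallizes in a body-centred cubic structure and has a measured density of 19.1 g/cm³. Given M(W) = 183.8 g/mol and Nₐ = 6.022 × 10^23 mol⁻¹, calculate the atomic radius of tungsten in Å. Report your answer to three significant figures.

For a BCC cell (Z = 2), a³ = Z·M/(N_A·ρ) = 2 × 183.8 / (6.022 × 10²³ × 19.10) = 3.196 × 10^-23 cm³, so a = 3.173 × 10^-8 cm = 3.173 Å.
Atoms touch along the body diagonal, so √3·a = 4r, so r = 0.4330 × a = 1.37 Å.

1.37 Å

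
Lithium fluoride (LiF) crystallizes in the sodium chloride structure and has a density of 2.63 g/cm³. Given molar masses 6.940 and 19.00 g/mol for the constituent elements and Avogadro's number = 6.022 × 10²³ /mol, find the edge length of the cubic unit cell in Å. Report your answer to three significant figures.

M(LiF) = 25.94 g/mol; Z = 4 formula units per cell.
a³ = Z·M/(N_A·ρ) = 4 × 25.94 / (6.022 × 10²³ × 2.63) = 6.551 × 10^-23 cm³, so a = 4.031 × 10^-8 cm = 4.03 Å.

4.03 Å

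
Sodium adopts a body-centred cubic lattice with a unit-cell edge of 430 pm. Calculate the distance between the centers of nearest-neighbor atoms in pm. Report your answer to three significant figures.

372 pm

In a BCC structure, atoms touch along the body diagonal, so √3·a = 4r; the nearest-neighbor distance equals 2r = 0.8660·a.
d = 0.8660 × 430 = 372 pm.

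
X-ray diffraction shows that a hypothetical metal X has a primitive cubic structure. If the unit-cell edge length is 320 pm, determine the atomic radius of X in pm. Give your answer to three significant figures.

160 pm

In a simple cubic lattice, atoms touch along the cell edge, so a = 2r.
r = a/2 = 320/2 = 160 pm.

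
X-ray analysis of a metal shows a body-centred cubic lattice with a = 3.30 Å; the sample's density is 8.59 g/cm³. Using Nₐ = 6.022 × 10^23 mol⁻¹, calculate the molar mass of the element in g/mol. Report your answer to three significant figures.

92.9 g/mol

A BCC cell has Z = 2 atoms; a = 3.300 × 10^-8 cm.
M = ρ·N_A·a³/Z = 8.59 × 6.022 × 10²³ × 3.594 × 10^-23 / 2 = 92.9 g/mol.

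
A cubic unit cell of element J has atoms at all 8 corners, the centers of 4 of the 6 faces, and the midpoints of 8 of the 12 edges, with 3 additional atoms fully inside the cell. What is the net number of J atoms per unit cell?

Corner atoms are shared by 8 cells (1/8 each), face atoms by 2 (1/2 each), edge atoms by 4 (1/4 each), interior atoms are unshared.
Net atoms = 8 × 1/8 + 4 × 1/2 + 8 × 1/4 + 3 = 1 + 2 + 2 + 3 = 8.

8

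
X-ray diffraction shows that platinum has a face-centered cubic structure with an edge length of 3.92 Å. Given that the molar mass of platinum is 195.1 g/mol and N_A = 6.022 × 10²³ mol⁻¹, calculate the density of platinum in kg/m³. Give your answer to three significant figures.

An FCC unit cell contains Z = 4 atoms.
Cell volume: a³ = (3.92 Å)³ = (3.920 × 10^-8 cm)³ = 6.024 × 10^-23 cm³.
ρ = Z·M/(N_A·a³) = 4 × 195.1 / (6.022 × 10²³ × 6.024 × 10^-23) = 21.51 g/cm³ = 21500 kg/m³.

21500 kg/m³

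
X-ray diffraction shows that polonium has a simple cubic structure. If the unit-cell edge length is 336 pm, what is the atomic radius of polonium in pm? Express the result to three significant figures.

168 pm

In a simple cubic lattice, atoms touch along the cell edge, so a = 2r.
r = a/2 = 336/2 = 168 pm.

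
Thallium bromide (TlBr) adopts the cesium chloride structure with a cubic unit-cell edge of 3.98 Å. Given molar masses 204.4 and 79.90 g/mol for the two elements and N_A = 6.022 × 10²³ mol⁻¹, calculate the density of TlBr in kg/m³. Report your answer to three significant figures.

7490 kg/m³

The cesium chloride structure contains Z = 1 formula unit per cell; M(TlBr) = 204.4 + 79.90 = 284.3 g/mol.
a³ = (3.980 × 10^-8 cm)³ = 6.304 × 10^-23 cm³.
ρ = 1 × 284.3 / (6.022 × 10²³ × 6.304 × 10^-23) = 7.488 g/cm³ = 7490 kg/m³.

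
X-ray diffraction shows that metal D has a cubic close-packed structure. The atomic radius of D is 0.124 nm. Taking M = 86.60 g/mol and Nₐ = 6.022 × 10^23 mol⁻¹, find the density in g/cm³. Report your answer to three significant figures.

13.3 g/cm³

In an FCC lattice, atoms touch along the face diagonal, so √2·a = 4r, giving a = 0.3507 nm = 3.507 × 10^-8 cm.
With Z = 4, ρ = Z·M/(N_A·a³) = 4 × 86.60 / (6.022 × 10²³ × 4.314 × 10^-23) = 13.33 g/cm³.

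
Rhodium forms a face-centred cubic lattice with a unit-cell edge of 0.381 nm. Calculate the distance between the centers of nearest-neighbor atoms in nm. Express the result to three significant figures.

In an FCC structure, atoms touch along the face diagonal, so √2·a = 4r; the nearest-neighbor distance equals 2r = 0.7071·a.
d = 0.7071 × 0.381 = 0.269 nm.

0.269 nm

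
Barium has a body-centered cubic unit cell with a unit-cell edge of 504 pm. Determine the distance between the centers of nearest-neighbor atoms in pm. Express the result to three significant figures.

436 pm

In a BCC structure, atoms touch along the body diagonal, so √3·a = 4r; the nearest-neighbor distance equals 2r = 0.8660·a.
d = 0.8660 × 504 = 436 pm.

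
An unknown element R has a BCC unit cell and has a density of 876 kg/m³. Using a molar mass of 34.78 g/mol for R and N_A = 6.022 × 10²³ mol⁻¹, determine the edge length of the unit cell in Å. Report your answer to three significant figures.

5.09 Å

With Z = 2 atoms per BCC cell, a³ = Z·M/(N_A·ρ) = 2 × 34.78 / (6.022 × 10²³ × 0.8760 g/cm³) = 1.319 × 10^-22 cm³.
a = (1.319 × 10^-22)^(1/3) = 5.090 × 10^-8 cm = 5.09 Å.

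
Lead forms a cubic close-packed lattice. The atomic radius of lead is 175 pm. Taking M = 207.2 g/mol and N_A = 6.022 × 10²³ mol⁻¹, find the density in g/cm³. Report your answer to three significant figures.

In an FCC lattice, atoms touch along the face diagonal, so √2·a = 4r, giving a = 495.0 pm = 4.950 × 10^-8 cm.
With Z = 4, ρ = Z·M/(N_A·a³) = 4 × 207.2 / (6.022 × 10²³ × 1.213 × 10^-22) = 11.35 g/cm³.

11.3 g/cm³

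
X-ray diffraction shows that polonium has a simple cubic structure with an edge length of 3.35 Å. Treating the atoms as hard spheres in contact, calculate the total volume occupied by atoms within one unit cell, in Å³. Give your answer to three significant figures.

In a simple cubic lattice atoms touch along the cell edge, so a = 2r, so r = 0.5000a = 1.675 Å.
V_atoms = Z × (4/3)πr³ = 1 × (4/3)π × (1.675)³ = 19.7 Å³.

19.7 Å³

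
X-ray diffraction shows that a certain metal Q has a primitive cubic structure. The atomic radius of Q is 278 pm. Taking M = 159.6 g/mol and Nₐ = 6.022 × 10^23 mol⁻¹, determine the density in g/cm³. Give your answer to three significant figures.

In a simple cubic lattice, atoms touch along the cell edge, so a = 2r, giving a = 556.0 pm = 5.560 × 10^-8 cm.
With Z = 1, ρ = Z·M/(N_A·a³) = 1 × 159.6 / (6.022 × 10²³ × 1.719 × 10^-22) = 1.542 g/cm³.

1.54 g/cm³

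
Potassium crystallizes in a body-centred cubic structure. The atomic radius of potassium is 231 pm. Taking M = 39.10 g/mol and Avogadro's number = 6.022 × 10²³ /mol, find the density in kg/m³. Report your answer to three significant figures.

In a BCC lattice, atoms touch along the body diagonal, so √3·a = 4r, giving a = 533.5 pm = 5.335 × 10^-8 cm.
With Z = 2, ρ = Z·M/(N_A·a³) = 2 × 39.10 / (6.022 × 10²³ × 1.518 × 10^-22) = 0.8553 g/cm³ = 855 kg/m³.

855 kg/m³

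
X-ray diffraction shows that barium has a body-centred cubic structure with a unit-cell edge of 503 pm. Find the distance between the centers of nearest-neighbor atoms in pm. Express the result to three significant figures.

436 pm

In a BCC structure, atoms touch along the body diagonal, so √3·a = 4r; the nearest-neighbor distance equals 2r = 0.8660·a.
d = 0.8660 × 503 = 436 pm.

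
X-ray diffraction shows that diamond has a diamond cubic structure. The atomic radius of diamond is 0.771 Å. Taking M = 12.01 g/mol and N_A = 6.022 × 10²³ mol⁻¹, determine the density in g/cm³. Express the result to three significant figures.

In a diamond cubic lattice, nearest neighbors lie along the body diagonal with √3·a = 8r, giving a = 3.561 Å = 3.561 × 10^-8 cm.
With Z = 8, ρ = Z·M/(N_A·a³) = 8 × 12.01 / (6.022 × 10²³ × 4.516 × 10^-23) = 3.533 g/cm³.

3.53 g/cm³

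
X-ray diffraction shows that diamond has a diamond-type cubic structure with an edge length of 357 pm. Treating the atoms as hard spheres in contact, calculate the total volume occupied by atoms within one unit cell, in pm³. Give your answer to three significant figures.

In a diamond cubic lattice nearest neighbors lie along the body diagonal with √3·a = 8r, so r = 0.2165a = 77.29 pm.
V_atoms = Z × (4/3)πr³ = 8 × (4/3)π × (77.29)³ = 1.55 × 10^7 pm³.

1.55 × 10^7 pm³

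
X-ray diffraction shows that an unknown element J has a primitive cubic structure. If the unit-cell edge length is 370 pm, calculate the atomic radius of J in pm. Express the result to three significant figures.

185 pm

In a simple cubic lattice, atoms touch along the cell edge, so a = 2r.
r = a/2 = 370/2 = 185 pm.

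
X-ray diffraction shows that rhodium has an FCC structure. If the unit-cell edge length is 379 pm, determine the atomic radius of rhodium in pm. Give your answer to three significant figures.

134 pm

In an FCC lattice, atoms touch along the face diagonal, so √2·a = 4r.
r = √2·a/4 = 1.4142 × 379 / 4 = 134 pm.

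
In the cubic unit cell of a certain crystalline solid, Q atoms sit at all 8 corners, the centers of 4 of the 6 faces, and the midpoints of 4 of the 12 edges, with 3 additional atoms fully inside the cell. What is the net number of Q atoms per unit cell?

7

Corner atoms are shared by 8 cells (1/8 each), face atoms by 2 (1/2 each), edge atoms by 4 (1/4 each), interior atoms are unshared.
Net atoms = 8 × 1/8 + 4 × 1/2 + 4 × 1/4 + 3 = 1 + 2 + 1 + 3 = 7.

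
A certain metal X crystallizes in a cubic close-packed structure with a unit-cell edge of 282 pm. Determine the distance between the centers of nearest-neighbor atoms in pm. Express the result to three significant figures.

199 pm

In an FCC structure, atoms touch along the face diagonal, so √2·a = 4r; the nearest-neighbor distance equals 2r = 0.7071·a.
d = 0.7071 × 282 = 199 pm.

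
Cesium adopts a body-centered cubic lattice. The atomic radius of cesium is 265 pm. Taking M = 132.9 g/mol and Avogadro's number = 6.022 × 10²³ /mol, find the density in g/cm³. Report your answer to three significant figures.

1.93 g/cm³

In a BCC lattice, atoms touch along the body diagonal, so √3·a = 4r, giving a = 612.0 pm = 6.120 × 10^-8 cm.
With Z = 2, ρ = Z·M/(N_A·a³) = 2 × 132.9 / (6.022 × 10²³ × 2.292 × 10^-22) = 1.926 g/cm³.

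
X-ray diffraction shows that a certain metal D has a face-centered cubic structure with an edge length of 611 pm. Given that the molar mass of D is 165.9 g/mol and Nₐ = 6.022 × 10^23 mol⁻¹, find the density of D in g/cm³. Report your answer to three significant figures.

4.83 g/cm³

An FCC unit cell contains Z = 4 atoms.
Cell volume: a³ = (611 pm)³ = (6.110 × 10^-8 cm)³ = 2.281 × 10^-22 cm³.
ρ = Z·M/(N_A·a³) = 4 × 165.9 / (6.022 × 10²³ × 2.281 × 10^-22) = 4.831 g/cm³.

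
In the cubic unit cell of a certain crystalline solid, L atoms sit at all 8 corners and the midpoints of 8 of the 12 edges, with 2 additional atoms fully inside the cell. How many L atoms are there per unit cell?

5

Corner atoms are shared by 8 cells (1/8 each), edge atoms by 4 (1/4 each), interior atoms are unshared.
Net atoms = 8 × 1/8 + 8 × 1/4 + 2 = 1 + 2 + 2 = 5.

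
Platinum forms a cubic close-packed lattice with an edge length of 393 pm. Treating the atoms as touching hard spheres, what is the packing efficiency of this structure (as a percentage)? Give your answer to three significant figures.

In an FCC lattice atoms touch along the face diagonal, so √2·a = 4r, so r = 0.3536a = 138.9 pm.
Packing fraction = Z·(4/3)πr³ / a³ = 4 × (4/3)π × (138.9)³ / (393)³ = 0.7405 = 74.0%.

74.0%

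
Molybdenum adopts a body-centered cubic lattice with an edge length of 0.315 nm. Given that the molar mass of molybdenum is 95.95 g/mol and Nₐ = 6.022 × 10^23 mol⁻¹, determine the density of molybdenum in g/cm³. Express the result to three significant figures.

A BCC unit cell contains Z = 2 atoms.
Cell volume: a³ = (0.315 nm)³ = (3.150 × 10^-8 cm)³ = 3.126 × 10^-23 cm³.
ρ = Z·M/(N_A·a³) = 2 × 95.95 / (6.022 × 10²³ × 3.126 × 10^-23) = 10.20 g/cm³.

10.2 g/cm³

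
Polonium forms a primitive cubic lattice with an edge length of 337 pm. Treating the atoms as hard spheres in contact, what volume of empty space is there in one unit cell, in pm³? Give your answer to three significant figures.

In a simple cubic lattice atoms touch along the cell edge, so a = 2r, so r = 0.5000a = 168.5 pm.
V_cell = a³ = 3.827 × 10^7 pm³; V_atoms = 1 × (4/3)πr³ = 2.004 × 10^7 pm³.
Empty space = 3.827 × 10^7 − 2.004 × 10^7 = 1.82 × 10^7 pm³.

1.82 × 10^7 pm³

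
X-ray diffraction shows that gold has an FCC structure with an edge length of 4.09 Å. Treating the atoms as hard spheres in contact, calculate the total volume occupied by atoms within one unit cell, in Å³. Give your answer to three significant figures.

In an FCC lattice atoms touch along the face diagonal, so √2·a = 4r, so r = 0.3536a = 1.446 Å.
V_atoms = Z × (4/3)πr³ = 4 × (4/3)π × (1.446)³ = 50.7 Å³.

50.7 Å³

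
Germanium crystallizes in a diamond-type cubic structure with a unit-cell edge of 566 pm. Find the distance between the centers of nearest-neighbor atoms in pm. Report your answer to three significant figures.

245 pm

In a diamond cubic structure, nearest neighbors lie along the body diagonal with √3·a = 8r; the nearest-neighbor distance equals 2r = 0.4330·a.
d = 0.4330 × 566 = 245 pm.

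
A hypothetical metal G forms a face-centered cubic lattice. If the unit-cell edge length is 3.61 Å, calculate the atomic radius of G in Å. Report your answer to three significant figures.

In an FCC lattice, atoms touch along the face diagonal, so √2·a = 4r.
r = √2·a/4 = 1.4142 × 3.61 / 4 = 1.28 Å.

1.28 Å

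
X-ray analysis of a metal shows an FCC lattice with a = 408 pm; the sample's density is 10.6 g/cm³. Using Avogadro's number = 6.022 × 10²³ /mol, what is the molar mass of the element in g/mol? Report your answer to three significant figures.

An FCC cell has Z = 4 atoms; a = 4.080 × 10^-8 cm.
M = ρ·N_A·a³/Z = 10.6 × 6.022 × 10²³ × 6.792 × 10^-23 / 4 = 108 g/mol.

108 g/mol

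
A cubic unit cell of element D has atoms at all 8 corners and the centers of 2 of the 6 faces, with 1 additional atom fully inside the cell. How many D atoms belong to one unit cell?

Corner atoms are shared by 8 cells (1/8 each), face atoms by 2 (1/2 each), interior atoms are unshared.
Net atoms = 8 × 1/8 + 2 × 1/2 + 1 = 1 + 1 + 1 = 3.

3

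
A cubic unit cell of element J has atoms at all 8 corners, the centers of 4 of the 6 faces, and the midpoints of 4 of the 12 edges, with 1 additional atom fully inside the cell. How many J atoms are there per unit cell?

5

Corner atoms are shared by 8 cells (1/8 each), face atoms by 2 (1/2 each), edge atoms by 4 (1/4 each), interior atoms are unshared.
Net atoms = 8 × 1/8 + 4 × 1/2 + 4 × 1/4 + 1 = 1 + 2 + 1 + 1 = 5.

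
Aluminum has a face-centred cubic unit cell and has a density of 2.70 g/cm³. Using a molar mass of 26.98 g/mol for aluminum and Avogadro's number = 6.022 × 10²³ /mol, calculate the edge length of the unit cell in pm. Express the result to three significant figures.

405 pm

With Z = 4 atoms per FCC cell, a³ = Z·M/(N_A·ρ) = 4 × 26.98 / (6.022 × 10²³ × 2.700 g/cm³) = 6.637 × 10^-23 cm³.
a = (6.637 × 10^-23)^(1/3) = 4.049 × 10^-8 cm = 405 pm.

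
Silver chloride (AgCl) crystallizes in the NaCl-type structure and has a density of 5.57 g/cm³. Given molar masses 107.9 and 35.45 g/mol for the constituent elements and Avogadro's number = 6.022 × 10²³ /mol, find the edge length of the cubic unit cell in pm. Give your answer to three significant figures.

555 pm

M(AgCl) = 143.35 g/mol; Z = 4 formula units per cell.
a³ = Z·M/(N_A·ρ) = 4 × 143.35 / (6.022 × 10²³ × 5.57) = 1.709 × 10^-22 cm³, so a = 5.550 × 10^-8 cm = 555 pm.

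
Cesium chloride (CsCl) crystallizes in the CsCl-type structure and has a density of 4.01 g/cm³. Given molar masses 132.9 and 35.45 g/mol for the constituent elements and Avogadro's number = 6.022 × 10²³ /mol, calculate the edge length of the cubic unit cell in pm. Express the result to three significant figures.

412 pm

M(CsCl) = 168.35 g/mol; Z = 1 formula unit per cell.
a³ = Z·M/(N_A·ρ) = 1 × 168.35 / (6.022 × 10²³ × 4.01) = 6.972 × 10^-23 cm³, so a = 4.116 × 10^-8 cm = 412 pm.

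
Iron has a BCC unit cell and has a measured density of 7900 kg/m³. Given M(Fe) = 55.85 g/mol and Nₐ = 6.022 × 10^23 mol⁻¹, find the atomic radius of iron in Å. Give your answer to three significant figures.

1.24 Å

For a BCC cell (Z = 2), a³ = Z·M/(N_A·ρ) = 2 × 55.85 / (6.022 × 10²³ × 7.900) = 2.348 × 10^-23 cm³, so a = 2.863 × 10^-8 cm = 2.863 Å.
Atoms touch along the body diagonal, so √3·a = 4r, so r = 0.4330 × a = 1.24 Å.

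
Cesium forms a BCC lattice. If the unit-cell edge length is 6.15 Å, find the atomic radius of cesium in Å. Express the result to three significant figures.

2.66 Å

In a BCC lattice, atoms touch along the body diagonal, so √3·a = 4r.
r = √3·a/4 = 1.7321 × 6.15 / 4 = 2.66 Å.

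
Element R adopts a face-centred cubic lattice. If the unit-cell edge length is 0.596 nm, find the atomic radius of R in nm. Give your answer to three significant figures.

In an FCC lattice, atoms touch along the face diagonal, so √2·a = 4r.
r = √2·a/4 = 1.4142 × 0.596 / 4 = 0.211 nm.

0.211 nm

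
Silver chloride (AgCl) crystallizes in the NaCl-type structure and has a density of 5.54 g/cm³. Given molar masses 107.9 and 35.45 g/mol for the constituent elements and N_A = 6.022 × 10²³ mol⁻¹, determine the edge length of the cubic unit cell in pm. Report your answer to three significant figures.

M(AgCl) = 143.35 g/mol; Z = 4 formula units per cell.
a³ = Z·M/(N_A·ρ) = 4 × 143.35 / (6.022 × 10²³ × 5.54) = 1.719 × 10^-22 cm³, so a = 5.560 × 10^-8 cm = 556 pm.

556 pm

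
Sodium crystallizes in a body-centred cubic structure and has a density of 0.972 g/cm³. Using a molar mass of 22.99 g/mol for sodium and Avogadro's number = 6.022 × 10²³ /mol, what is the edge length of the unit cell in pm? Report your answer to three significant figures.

With Z = 2 atoms per BCC cell, a³ = Z·M/(N_A·ρ) = 2 × 22.99 / (6.022 × 10²³ × 0.9720 g/cm³) = 7.855 × 10^-23 cm³.
a = (7.855 × 10^-23)^(1/3) = 4.283 × 10^-8 cm = 428 pm.

428 pm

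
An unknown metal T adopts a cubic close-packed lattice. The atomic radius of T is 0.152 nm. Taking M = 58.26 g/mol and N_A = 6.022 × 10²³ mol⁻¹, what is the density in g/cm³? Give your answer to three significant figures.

4.87 g/cm³

In an FCC lattice, atoms touch along the face diagonal, so √2·a = 4r, giving a = 0.4299 nm = 4.299 × 10^-8 cm.
With Z = 4, ρ = Z·M/(N_A·a³) = 4 × 58.26 / (6.022 × 10²³ × 7.946 × 10^-23) = 4.870 g/cm³.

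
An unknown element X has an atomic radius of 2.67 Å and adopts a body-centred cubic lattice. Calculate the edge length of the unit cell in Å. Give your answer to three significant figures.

6.17 Å

In a BCC lattice, atoms touch along the body diagonal, so √3·a = 4r.
a = 4r/√3 = 4 × 2.67 / 1.7321 = 6.17 Å.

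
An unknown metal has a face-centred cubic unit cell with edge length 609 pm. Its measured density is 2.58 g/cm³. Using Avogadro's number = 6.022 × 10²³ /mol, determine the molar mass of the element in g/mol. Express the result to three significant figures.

87.7 g/mol

An FCC cell has Z = 4 atoms; a = 6.090 × 10^-8 cm.
M = ρ·N_A·a³/Z = 2.58 × 6.022 × 10²³ × 2.259 × 10^-22 / 4 = 87.7 g/mol.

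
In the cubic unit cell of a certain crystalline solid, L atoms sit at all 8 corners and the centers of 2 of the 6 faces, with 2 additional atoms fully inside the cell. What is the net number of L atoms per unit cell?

4

Corner atoms are shared by 8 cells (1/8 each), face atoms by 2 (1/2 each), interior atoms are unshared.
Net atoms = 8 × 1/8 + 2 × 1/2 + 2 = 1 + 1 + 2 = 4.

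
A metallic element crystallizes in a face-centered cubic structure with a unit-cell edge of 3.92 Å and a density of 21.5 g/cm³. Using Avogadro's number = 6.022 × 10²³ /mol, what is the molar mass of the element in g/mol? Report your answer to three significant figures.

An FCC cell has Z = 4 atoms; a = 3.920 × 10^-8 cm.
M = ρ·N_A·a³/Z = 21.5 × 6.022 × 10²³ × 6.024 × 10^-23 / 4 = 195 g/mol.

195 g/mol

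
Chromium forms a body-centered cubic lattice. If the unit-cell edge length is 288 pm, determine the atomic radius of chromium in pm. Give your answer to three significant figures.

125 pm

In a BCC lattice, atoms touch along the body diagonal, so √3·a = 4r.
r = √3·a/4 = 1.7321 × 288 / 4 = 125 pm.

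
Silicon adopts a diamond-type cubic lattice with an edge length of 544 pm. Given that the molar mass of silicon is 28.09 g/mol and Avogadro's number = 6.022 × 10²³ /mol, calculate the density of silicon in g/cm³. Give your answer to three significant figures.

2.32 g/cm³

A diamond cubic unit cell contains Z = 8 atoms.
Cell volume: a³ = (544 pm)³ = (5.440 × 10^-8 cm)³ = 1.610 × 10^-22 cm³.
ρ = Z·M/(N_A·a³) = 8 × 28.09 / (6.022 × 10²³ × 1.610 × 10^-22) = 2.318 g/cm³.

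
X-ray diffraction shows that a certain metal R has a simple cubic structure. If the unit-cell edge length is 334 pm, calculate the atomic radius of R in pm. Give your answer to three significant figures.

167 pm

In a simple cubic lattice, atoms touch along the cell edge, so a = 2r.
r = a/2 = 334/2 = 167 pm.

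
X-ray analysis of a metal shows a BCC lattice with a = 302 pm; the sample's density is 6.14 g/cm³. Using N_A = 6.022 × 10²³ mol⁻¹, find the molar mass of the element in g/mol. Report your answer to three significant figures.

50.9 g/mol

A BCC cell has Z = 2 atoms; a = 3.020 × 10^-8 cm.
M = ρ·N_A·a³/Z = 6.14 × 6.022 × 10²³ × 2.754 × 10^-23 / 2 = 50.9 g/mol.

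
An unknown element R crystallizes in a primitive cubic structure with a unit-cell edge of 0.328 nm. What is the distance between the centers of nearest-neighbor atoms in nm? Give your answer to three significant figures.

In a simple cubic structure, atoms touch along the cell edge, so a = 2r; the nearest-neighbor distance equals 2r = 1.000·a.
d = 1.000 × 0.328 = 0.328 nm.

0.328 nm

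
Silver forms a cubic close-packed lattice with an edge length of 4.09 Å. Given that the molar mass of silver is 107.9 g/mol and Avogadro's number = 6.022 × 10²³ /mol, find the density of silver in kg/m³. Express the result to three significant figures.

An FCC unit cell contains Z = 4 atoms.
Cell volume: a³ = (4.09 Å)³ = (4.090 × 10^-8 cm)³ = 6.842 × 10^-23 cm³.
ρ = Z·M/(N_A·a³) = 4 × 107.9 / (6.022 × 10²³ × 6.842 × 10^-23) = 10.48 g/cm³ = 10500 kg/m³.

10500 kg/m³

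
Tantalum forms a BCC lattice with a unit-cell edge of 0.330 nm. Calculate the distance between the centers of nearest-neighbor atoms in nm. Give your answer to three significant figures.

0.286 nm

In a BCC structure, atoms touch along the body diagonal, so √3·a = 4r; the nearest-neighbor distance equals 2r = 0.8660·a.
d = 0.8660 × 0.330 = 0.286 nm.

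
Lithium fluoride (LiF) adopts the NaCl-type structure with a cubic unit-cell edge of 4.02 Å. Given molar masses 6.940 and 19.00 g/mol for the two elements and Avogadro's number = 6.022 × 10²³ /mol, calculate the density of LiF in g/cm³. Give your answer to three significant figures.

2.65 g/cm³

The NaCl-type structure contains Z = 4 formula units per cell; M(LiF) = 6.940 + 19.00 = 25.94 g/mol.
a³ = (4.020 × 10^-8 cm)³ = 6.496 × 10^-23 cm³.
ρ = 4 × 25.94 / (6.022 × 10²³ × 6.496 × 10^-23) = 2.652 g/cm³.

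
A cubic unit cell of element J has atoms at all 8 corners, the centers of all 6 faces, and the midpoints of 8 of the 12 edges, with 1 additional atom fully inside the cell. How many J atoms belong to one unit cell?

7

Corner atoms are shared by 8 cells (1/8 each), face atoms by 2 (1/2 each), edge atoms by 4 (1/4 each), interior atoms are unshared.
Net atoms = 8 × 1/8 + 6 × 1/2 + 8 × 1/4 + 1 = 1 + 3 + 2 + 1 = 7.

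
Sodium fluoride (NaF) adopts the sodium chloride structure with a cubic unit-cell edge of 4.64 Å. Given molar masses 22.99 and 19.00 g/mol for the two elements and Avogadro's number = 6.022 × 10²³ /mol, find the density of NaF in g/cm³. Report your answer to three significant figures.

2.79 g/cm³

The sodium chloride structure contains Z = 4 formula units per cell; M(NaF) = 22.99 + 19.00 = 41.99 g/mol.
a³ = (4.640 × 10^-8 cm)³ = 9.990 × 10^-23 cm³.
ρ = 4 × 41.99 / (6.022 × 10²³ × 9.990 × 10^-23) = 2.792 g/cm³.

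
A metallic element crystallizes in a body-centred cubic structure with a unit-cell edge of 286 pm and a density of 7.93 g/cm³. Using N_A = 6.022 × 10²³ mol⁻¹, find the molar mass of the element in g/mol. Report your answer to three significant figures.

A BCC cell has Z = 2 atoms; a = 2.860 × 10^-8 cm.
M = ρ·N_A·a³/Z = 7.93 × 6.022 × 10²³ × 2.339 × 10^-23 / 2 = 55.9 g/mol.

55.9 g/mol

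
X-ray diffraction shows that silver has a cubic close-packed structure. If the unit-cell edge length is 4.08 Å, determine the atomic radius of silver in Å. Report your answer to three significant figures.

1.44 Å

In an FCC lattice, atoms touch along the face diagonal, so √2·a = 4r.
r = √2·a/4 = 1.4142 × 4.08 / 4 = 1.44 Å.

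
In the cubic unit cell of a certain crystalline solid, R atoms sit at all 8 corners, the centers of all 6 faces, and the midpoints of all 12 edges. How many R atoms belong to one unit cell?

Corner atoms are shared by 8 cells (1/8 each), face atoms by 2 (1/2 each), edge atoms by 4 (1/4 each).
Net atoms = 8 × 1/8 + 6 × 1/2 + 12 × 1/4 = 1 + 3 + 3 = 7.

7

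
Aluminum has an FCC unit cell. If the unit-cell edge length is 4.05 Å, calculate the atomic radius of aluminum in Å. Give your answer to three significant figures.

In an FCC lattice, atoms touch along the face diagonal, so √2·a = 4r.
r = √2·a/4 = 1.4142 × 4.05 / 4 = 1.43 Å.

1.43 Å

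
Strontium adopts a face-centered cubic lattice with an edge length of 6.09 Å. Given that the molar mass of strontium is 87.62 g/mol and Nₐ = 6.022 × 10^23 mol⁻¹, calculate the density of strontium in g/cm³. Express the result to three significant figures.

An FCC unit cell contains Z = 4 atoms.
Cell volume: a³ = (6.09 Å)³ = (6.090 × 10^-8 cm)³ = 2.259 × 10^-22 cm³.
ρ = Z·M/(N_A·a³) = 4 × 87.62 / (6.022 × 10²³ × 2.259 × 10^-22) = 2.577 g/cm³.

2.58 g/cm³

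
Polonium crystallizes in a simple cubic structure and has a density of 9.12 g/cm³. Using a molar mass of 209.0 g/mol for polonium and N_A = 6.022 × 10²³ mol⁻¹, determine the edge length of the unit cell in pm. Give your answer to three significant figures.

With Z = 1 atom per simple cubic cell, a³ = Z·M/(N_A·ρ) = 1 × 209.0 / (6.022 × 10²³ × 9.120 g/cm³) = 3.805 × 10^-23 cm³.
a = (3.805 × 10^-23)^(1/3) = 3.364 × 10^-8 cm = 336 pm.

336 pm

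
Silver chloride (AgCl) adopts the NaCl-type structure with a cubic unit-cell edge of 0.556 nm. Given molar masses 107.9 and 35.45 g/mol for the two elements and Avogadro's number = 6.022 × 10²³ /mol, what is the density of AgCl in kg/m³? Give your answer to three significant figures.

The NaCl-type structure contains Z = 4 formula units per cell; M(AgCl) = 107.9 + 35.45 = 143.35 g/mol.
a³ = (5.560 × 10^-8 cm)³ = 1.719 × 10^-22 cm³.
ρ = 4 × 143.35 / (6.022 × 10²³ × 1.719 × 10^-22) = 5.540 g/cm³ = 5540 kg/m³.

5540 kg/m³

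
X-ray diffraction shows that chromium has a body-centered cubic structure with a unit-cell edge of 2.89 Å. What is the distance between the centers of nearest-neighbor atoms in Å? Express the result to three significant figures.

In a BCC structure, atoms touch along the body diagonal, so √3·a = 4r; the nearest-neighbor distance equals 2r = 0.8660·a.
d = 0.8660 × 2.89 = 2.50 Å.

2.50 Å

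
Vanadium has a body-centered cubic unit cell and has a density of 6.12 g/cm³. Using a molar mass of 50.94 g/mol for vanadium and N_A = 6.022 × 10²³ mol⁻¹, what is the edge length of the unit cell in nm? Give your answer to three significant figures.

With Z = 2 atoms per BCC cell, a³ = Z·M/(N_A·ρ) = 2 × 50.94 / (6.022 × 10²³ × 6.120 g/cm³) = 2.764 × 10^-23 cm³.
a = (2.764 × 10^-23)^(1/3) = 3.024 × 10^-8 cm = 0.302 nm.

0.302 nm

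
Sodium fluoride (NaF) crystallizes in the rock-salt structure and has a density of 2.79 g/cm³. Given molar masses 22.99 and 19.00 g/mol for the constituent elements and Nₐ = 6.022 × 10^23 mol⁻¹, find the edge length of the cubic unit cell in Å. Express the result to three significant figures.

4.64 Å

M(NaF) = 41.99 g/mol; Z = 4 formula units per cell.
a³ = Z·M/(N_A·ρ) = 4 × 41.99 / (6.022 × 10²³ × 2.79) = 9.997 × 10^-23 cm³, so a = 4.641 × 10^-8 cm = 4.64 Å.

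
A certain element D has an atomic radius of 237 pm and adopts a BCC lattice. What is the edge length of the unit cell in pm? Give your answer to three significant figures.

547 pm

In a BCC lattice, atoms touch along the body diagonal, so √3·a = 4r.
a = 4r/√3 = 4 × 237 / 1.7321 = 547 pm.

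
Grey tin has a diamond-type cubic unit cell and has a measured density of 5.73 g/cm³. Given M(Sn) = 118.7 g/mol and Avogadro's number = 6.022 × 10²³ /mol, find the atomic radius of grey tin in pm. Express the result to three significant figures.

For a diamond cubic cell (Z = 8), a³ = Z·M/(N_A·ρ) = 8 × 118.7 / (6.022 × 10²³ × 5.730) = 2.752 × 10^-22 cm³, so a = 6.505 × 10^-8 cm = 650.5 pm.
Nearest neighbors lie along the body diagonal with √3·a = 8r, so r = 0.2165 × a = 141 pm.

141 pm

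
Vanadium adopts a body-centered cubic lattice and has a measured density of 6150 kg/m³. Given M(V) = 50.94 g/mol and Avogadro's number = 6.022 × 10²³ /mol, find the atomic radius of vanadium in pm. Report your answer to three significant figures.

131 pm

For a BCC cell (Z = 2), a³ = Z·M/(N_A·ρ) = 2 × 50.94 / (6.022 × 10²³ × 6.150) = 2.751 × 10^-23 cm³, so a = 3.019 × 10^-8 cm = 301.9 pm.
Atoms touch along the body diagonal, so √3·a = 4r, so r = 0.4330 × a = 131 pm.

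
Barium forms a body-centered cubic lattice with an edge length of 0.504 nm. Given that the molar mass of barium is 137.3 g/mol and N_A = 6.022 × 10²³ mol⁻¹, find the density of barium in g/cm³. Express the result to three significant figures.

3.56 g/cm³

A BCC unit cell contains Z = 2 atoms.
Cell volume: a³ = (0.504 nm)³ = (5.040 × 10^-8 cm)³ = 1.280 × 10^-22 cm³.
ρ = Z·M/(N_A·a³) = 2 × 137.3 / (6.022 × 10²³ × 1.280 × 10^-22) = 3.562 g/cm³.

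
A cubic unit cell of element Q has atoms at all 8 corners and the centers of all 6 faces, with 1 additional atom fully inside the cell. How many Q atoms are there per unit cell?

5

Corner atoms are shared by 8 cells (1/8 each), face atoms by 2 (1/2 each), interior atoms are unshared.
Net atoms = 8 × 1/8 + 6 × 1/2 + 1 = 1 + 3 + 1 = 5.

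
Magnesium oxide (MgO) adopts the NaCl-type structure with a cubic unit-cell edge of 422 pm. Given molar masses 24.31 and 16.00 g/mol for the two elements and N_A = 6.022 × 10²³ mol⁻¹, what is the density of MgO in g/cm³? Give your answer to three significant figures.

3.56 g/cm³

The NaCl-type structure contains Z = 4 formula units per cell; M(MgO) = 24.31 + 16.00 = 40.31 g/mol.
a³ = (4.220 × 10^-8 cm)³ = 7.515 × 10^-23 cm³.
ρ = 4 × 40.31 / (6.022 × 10²³ × 7.515 × 10^-23) = 3.563 g/cm³.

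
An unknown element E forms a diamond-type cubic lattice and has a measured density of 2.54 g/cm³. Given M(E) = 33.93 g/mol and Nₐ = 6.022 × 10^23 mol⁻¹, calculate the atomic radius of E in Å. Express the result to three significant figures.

For a diamond cubic cell (Z = 8), a³ = Z·M/(N_A·ρ) = 8 × 33.93 / (6.022 × 10²³ × 2.540) = 1.775 × 10^-22 cm³, so a = 5.620 × 10^-8 cm = 5.620 Å.
Nearest neighbors lie along the body diagonal with √3·a = 8r, so r = 0.2165 × a = 1.22 Å.

1.22 Å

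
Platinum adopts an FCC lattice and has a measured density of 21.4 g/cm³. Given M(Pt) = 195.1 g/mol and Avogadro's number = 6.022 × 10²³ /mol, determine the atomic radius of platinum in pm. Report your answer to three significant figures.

139 pm

For an FCC cell (Z = 4), a³ = Z·M/(N_A·ρ) = 4 × 195.1 / (6.022 × 10²³ × 21.40) = 6.056 × 10^-23 cm³, so a = 3.927 × 10^-8 cm = 392.7 pm.
Atoms touch along the face diagonal, so √2·a = 4r, so r = 0.3536 × a = 139 pm.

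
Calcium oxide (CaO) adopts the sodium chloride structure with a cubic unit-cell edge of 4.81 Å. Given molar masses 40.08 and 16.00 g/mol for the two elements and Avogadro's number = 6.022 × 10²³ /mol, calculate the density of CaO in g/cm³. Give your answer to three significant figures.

The sodium chloride structure contains Z = 4 formula units per cell; M(CaO) = 40.08 + 16.00 = 56.08 g/mol.
a³ = (4.810 × 10^-8 cm)³ = 1.113 × 10^-22 cm³.
ρ = 4 × 56.08 / (6.022 × 10²³ × 1.113 × 10^-22) = 3.347 g/cm³.

3.35 g/cm³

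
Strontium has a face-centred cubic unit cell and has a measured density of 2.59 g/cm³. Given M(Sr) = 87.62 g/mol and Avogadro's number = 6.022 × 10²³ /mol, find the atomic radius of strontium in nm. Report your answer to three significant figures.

0.215 nm

For an FCC cell (Z = 4), a³ = Z·M/(N_A·ρ) = 4 × 87.62 / (6.022 × 10²³ × 2.590) = 2.247 × 10^-22 cm³, so a = 6.080 × 10^-8 cm = 0.6080 nm.
Atoms touch along the face diagonal, so √2·a = 4r, so r = 0.3536 × a = 0.215 nm.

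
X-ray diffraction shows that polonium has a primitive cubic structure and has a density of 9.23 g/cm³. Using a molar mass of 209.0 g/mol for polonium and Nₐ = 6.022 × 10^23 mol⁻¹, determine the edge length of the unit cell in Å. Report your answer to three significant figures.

With Z = 1 atom per simple cubic cell, a³ = Z·M/(N_A·ρ) = 1 × 209.0 / (6.022 × 10²³ × 9.230 g/cm³) = 3.760 × 10^-23 cm³.
a = (3.760 × 10^-23)^(1/3) = 3.350 × 10^-8 cm = 3.35 Å.

3.35 Å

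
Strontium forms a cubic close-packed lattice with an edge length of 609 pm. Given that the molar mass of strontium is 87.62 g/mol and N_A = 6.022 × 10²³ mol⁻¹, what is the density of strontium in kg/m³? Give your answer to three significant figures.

An FCC unit cell contains Z = 4 atoms.
Cell volume: a³ = (609 pm)³ = (6.090 × 10^-8 cm)³ = 2.259 × 10^-22 cm³.
ρ = Z·M/(N_A·a³) = 4 × 87.62 / (6.022 × 10²³ × 2.259 × 10^-22) = 2.577 g/cm³ = 2580 kg/m³.

2580 kg/m³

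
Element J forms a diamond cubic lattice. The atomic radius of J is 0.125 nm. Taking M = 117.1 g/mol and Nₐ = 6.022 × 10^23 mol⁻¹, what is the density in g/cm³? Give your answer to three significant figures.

In a diamond cubic lattice, nearest neighbors lie along the body diagonal with √3·a = 8r, giving a = 0.5774 nm = 5.774 × 10^-8 cm.
With Z = 8, ρ = Z·M/(N_A·a³) = 8 × 117.1 / (6.022 × 10²³ × 1.925 × 10^-22) = 8.083 g/cm³.

8.08 g/cm³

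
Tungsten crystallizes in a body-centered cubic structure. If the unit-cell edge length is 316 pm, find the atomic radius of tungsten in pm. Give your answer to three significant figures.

137 pm

In a BCC lattice, atoms touch along the body diagonal, so √3·a = 4r.
r = √3·a/4 = 1.7321 × 316 / 4 = 137 pm.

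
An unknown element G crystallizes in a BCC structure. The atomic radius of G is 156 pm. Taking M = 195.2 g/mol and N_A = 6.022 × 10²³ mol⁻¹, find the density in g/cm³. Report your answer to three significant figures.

13.9 g/cm³

In a BCC lattice, atoms touch along the body diagonal, so √3·a = 4r, giving a = 360.3 pm = 3.603 × 10^-8 cm.
With Z = 2, ρ = Z·M/(N_A·a³) = 2 × 195.2 / (6.022 × 10²³ × 4.676 × 10^-23) = 13.86 g/cm³.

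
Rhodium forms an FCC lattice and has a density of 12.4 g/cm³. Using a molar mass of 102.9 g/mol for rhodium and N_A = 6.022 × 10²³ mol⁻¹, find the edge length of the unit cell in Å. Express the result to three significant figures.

3.81 Å

With Z = 4 atoms per FCC cell, a³ = Z·M/(N_A·ρ) = 4 × 102.9 / (6.022 × 10²³ × 12.40 g/cm³) = 5.512 × 10^-23 cm³.
a = (5.512 × 10^-23)^(1/3) = 3.806 × 10^-8 cm = 3.81 Å.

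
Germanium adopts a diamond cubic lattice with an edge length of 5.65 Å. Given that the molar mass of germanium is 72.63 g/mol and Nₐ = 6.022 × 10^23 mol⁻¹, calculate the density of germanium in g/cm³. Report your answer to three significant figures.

A diamond cubic unit cell contains Z = 8 atoms.
Cell volume: a³ = (5.65 Å)³ = (5.650 × 10^-8 cm)³ = 1.804 × 10^-22 cm³.
ρ = Z·M/(N_A·a³) = 8 × 72.63 / (6.022 × 10²³ × 1.804 × 10^-22) = 5.350 g/cm³.

5.35 g/cm³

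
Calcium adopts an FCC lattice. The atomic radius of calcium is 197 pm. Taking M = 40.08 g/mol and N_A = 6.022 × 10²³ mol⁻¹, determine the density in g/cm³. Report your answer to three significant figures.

1.54 g/cm³

In an FCC lattice, atoms touch along the face diagonal, so √2·a = 4r, giving a = 557.2 pm = 5.572 × 10^-8 cm.
With Z = 4, ρ = Z·M/(N_A·a³) = 4 × 40.08 / (6.022 × 10²³ × 1.730 × 10^-22) = 1.539 g/cm³.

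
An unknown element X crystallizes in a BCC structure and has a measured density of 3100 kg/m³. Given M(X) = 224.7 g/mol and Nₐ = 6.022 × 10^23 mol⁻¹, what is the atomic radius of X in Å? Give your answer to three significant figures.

2.69 Å

For a BCC cell (Z = 2), a³ = Z·M/(N_A·ρ) = 2 × 224.7 / (6.022 × 10²³ × 3.100) = 2.407 × 10^-22 cm³, so a = 6.221 × 10^-8 cm = 6.221 Å.
Atoms touch along the body diagonal, so √3·a = 4r, so r = 0.4330 × a = 2.69 Å.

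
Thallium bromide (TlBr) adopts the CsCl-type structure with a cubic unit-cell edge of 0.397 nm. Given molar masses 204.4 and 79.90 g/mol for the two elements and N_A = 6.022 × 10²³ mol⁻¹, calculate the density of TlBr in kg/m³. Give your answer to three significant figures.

7550 kg/m³

The CsCl-type structure contains Z = 1 formula unit per cell; M(TlBr) = 204.4 + 79.90 = 284.3 g/mol.
a³ = (3.970 × 10^-8 cm)³ = 6.257 × 10^-23 cm³.
ρ = 1 × 284.3 / (6.022 × 10²³ × 6.257 × 10^-23) = 7.545 g/cm³ = 7550 kg/m³.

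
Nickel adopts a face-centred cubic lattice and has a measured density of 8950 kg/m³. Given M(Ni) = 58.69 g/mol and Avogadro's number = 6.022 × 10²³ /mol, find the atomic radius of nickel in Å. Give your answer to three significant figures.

1.24 Å

For an FCC cell (Z = 4), a³ = Z·M/(N_A·ρ) = 4 × 58.69 / (6.022 × 10²³ × 8.950) = 4.356 × 10^-23 cm³, so a = 3.518 × 10^-8 cm = 3.518 Å.
Atoms touch along the face diagonal, so √2·a = 4r, so r = 0.3536 × a = 1.24 Å.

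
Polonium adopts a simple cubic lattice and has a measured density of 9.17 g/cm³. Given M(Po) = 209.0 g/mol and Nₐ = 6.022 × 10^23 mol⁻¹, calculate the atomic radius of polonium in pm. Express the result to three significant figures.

For a simple cubic cell (Z = 1), a³ = Z·M/(N_A·ρ) = 1 × 209.0 / (6.022 × 10²³ × 9.170) = 3.785 × 10^-23 cm³, so a = 3.357 × 10^-8 cm = 335.7 pm.
Atoms touch along the cell edge, so a = 2r, so r = 0.5000 × a = 168 pm.

168 pm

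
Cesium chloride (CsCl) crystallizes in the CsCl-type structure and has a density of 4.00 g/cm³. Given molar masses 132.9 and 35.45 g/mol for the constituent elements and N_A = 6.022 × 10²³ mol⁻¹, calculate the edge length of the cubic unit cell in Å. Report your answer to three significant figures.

M(CsCl) = 168.35 g/mol; Z = 1 formula unit per cell.
a³ = Z·M/(N_A·ρ) = 1 × 168.35 / (6.022 × 10²³ × 4.00) = 6.989 × 10^-23 cm³, so a = 4.119 × 10^-8 cm = 4.12 Å.

4.12 Å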